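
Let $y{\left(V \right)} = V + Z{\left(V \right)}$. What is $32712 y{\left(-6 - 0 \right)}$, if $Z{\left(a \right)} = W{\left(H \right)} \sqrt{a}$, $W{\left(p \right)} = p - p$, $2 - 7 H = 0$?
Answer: $-196272$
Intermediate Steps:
$H = \frac{2}{7}$ ($H = \frac{2}{7} - 0 = \frac{2}{7} + 0 = \frac{2}{7} \approx 0.28571$)
$W{\left(p \right)} = 0$
$Z{\left(a \right)} = 0$ ($Z{\left(a \right)} = 0 \sqrt{a} = 0$)
$y{\left(V \right)} = V$ ($y{\left(V \right)} = V + 0 = V$)
$32712 y{\left(-6 - 0 \right)} = 32712 \left(-6 - 0\right) = 32712 \left(-6 + 0\right) = 32712 \left(-6\right) = -196272$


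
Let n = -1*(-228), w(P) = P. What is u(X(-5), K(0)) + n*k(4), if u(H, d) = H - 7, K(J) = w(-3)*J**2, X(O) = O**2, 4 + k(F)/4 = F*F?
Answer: 10962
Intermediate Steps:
k(F) = -16 + 4*F**2 (k(F) = -16 + 4*(F*F) = -16 + 4*F**2)
K(J) = -3*J**2
n = 228
u(H, d) = -7 + H
u(X(-5), K(0)) + n*k(4) = (-7 + (-5)**2) + 228*(-16 + 4*4**2) = (-7 + 25) + 228*(-16 + 4*16) = 18 + 228*(-16 + 64) = 18 + 228*48 = 18 + 10944 = 10962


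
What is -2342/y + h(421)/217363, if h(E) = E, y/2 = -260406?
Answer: 364162999/56602629378 ≈ 0.0064337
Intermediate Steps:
y = -520812 (y = 2*(-260406) = -520812)
-2342/y + h(421)/217363 = -2342/(-520812) + 421/217363 = -2342*(-1/520812) + 421*(1/217363) = 1171/260406 + 421/217363 = 364162999/56602629378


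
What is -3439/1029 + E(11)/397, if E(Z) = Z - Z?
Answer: -3439/1029 ≈ -3.3421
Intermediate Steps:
E(Z) = 0
-3439/1029 + E(11)/397 = -3439/1029 + 0/397 = -3439*1/1029 + 0*(1/397) = -3439/1029 + 0 = -3439/1029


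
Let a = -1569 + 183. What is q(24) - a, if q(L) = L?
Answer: 1410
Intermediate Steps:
a = -1386
q(24) - a = 24 - 1*(-1386) = 24 + 1386 = 1410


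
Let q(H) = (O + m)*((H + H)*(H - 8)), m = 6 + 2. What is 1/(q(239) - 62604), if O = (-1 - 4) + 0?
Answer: 1/268650 ≈ 3.7223e-6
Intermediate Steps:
m = 8
O = -5 (O = -5 + 0 = -5)
q(H) = 6*H*(-8 + H) (q(H) = (-5 + 8)*((H + H)*(H - 8)) = 3*((2*H)*(-8 + H)) = 3*(2*H*(-8 + H)) = 6*H*(-8 + H))
1/(q(239) - 62604) = 1/(6*239*(-8 + 239) - 62604) = 1/(6*239*231 - 62604) = 1/(331254 - 62604) = 1/268650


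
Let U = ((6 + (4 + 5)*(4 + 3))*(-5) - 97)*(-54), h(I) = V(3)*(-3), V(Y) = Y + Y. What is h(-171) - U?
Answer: -23886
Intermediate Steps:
V(Y) = 2*Y
h(I) = -18 (h(I) = (2*3)*(-3) = 6*(-3) = -18)
U = 23868 (U = ((6 + 9*7)*(-5) - 97)*(-54) = ((6 + 63)*(-5) - 97)*(-54) = (69*(-5) - 97)*(-54) = (-345 - 97)*(-54) = -442*(-54) = 23868)
h(-171) - U = -18 - 1*23868 = -18 - 23868 = -23886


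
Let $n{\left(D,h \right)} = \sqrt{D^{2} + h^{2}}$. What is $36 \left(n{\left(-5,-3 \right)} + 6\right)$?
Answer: $216 + 36 \sqrt{34} \approx 425.91$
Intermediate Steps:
$36 \left(n{\left(-5,-3 \right)} + 6\right) = 36 \left(\sqrt{\left(-5\right)^{2} + \left(-3\right)^{2}} + 6\right) = 36 \left(\sqrt{25 + 9} + 6\right) = 36 \left(\sqrt{34} + 6\right) = 36 \left(6 + \sqrt{34}\right) = 216 + 36 \sqrt{34}$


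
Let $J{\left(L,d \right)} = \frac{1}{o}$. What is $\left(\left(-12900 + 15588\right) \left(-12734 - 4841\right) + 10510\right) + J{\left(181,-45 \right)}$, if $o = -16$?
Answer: $- \frac{755697441}{16} \approx -4.7231 \cdot 10^{7}$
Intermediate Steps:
$J{\left(L,d \right)} = - \frac{1}{16}$ ($J{\left(L,d \right)} = \frac{1}{-16} = - \frac{1}{16}$)
$\left(\left(-12900 + 15588\right) \left(-12734 - 4841\right) + 10510\right) + J{\left(181,-45 \right)} = \left(\left(-12900 + 15588\right) \left(-12734 - 4841\right) + 10510\right) - \frac{1}{16} = \left(2688 \left(-17575\right) + 10510\right) - \frac{1}{16} = \left(-47241600 + 10510\right) - \frac{1}{16} = -47231090 - \frac{1}{16} = - \frac{755697441}{16}$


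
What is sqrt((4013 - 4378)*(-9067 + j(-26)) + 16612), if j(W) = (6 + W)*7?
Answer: sqrt(3377167) ≈ 1837.7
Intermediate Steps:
j(W) = 42 + 7*W
sqrt((4013 - 4378)*(-9067 + j(-26)) + 16612) = sqrt((4013 - 4378)*(-9067 + (42 + 7*(-26))) + 16612) = sqrt(-365*(-9067 + (42 - 182)) + 16612) = sqrt(-365*(-9067 - 140) + 16612) = sqrt(-365*(-9207) + 16612) = sqrt(3360555 + 16612) = sqrt(3377167)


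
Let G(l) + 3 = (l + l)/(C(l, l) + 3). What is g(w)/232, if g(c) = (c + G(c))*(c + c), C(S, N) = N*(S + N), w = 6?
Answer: 237/1450 ≈ 0.16345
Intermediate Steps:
C(S, N) = N*(N + S)
G(l) = -3 + 2*l/(3 + 2*l**2) (G(l) = -3 + (l + l)/(l*(l + l) + 3) = -3 + (2*l)/(l*(2*l) + 3) = -3 + (2*l)/(2*l**2 + 3) = -3 + (2*l)/(3 + 2*l**2) = -3 + 2*l/(3 + 2*l**2))
g(c) = 2*c*(c + (-9 - 6*c**2 + 2*c)/(3 + 2*c**2)) (g(c) = (c + (-9 - 6*c**2 + 2*c)/(3 + 2*c**2))*(c + c) = (c + (-9 - 6*c**2 + 2*c)/(3 + 2*c**2))*(2*c) = 2*c*(c + (-9 - 6*c**2 + 2*c)/(3 + 2*c**2)))
g(w)/232 = (2*6*(-9 - 6*6**2 + 2*6**3 + 5*6)/(3 + 2*6**2))/232 = (2*6*(-9 - 6*36 + 2*216 + 30)/(3 + 2*36))*(1/232) = (2*6*(-9 - 216 + 432 + 30)/(3 + 72))*(1/232) = (2*6*237/75)*(1/232) = (2*6*(1/75)*237)*(1/232) = (948/25)*(1/232) = 237/1450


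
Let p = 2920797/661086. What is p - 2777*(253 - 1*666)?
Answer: 84244790587/73454 ≈ 1.1469e+6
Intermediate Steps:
p = 324533/73454 (p = 2920797*(1/661086) = 324533/73454 ≈ 4.4182)
p - 2777*(253 - 1*666) = 324533/73454 - 2777*(253 - 1*666) = 324533/73454 - 2777*(253 - 666) = 324533/73454 - 2777*(-413) = 324533/73454 + 1146901 = 84244790587/73454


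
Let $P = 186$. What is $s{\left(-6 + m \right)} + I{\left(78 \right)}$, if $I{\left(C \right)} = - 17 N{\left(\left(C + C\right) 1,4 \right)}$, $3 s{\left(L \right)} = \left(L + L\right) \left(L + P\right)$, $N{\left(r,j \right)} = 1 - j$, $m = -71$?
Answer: $- \frac{16633}{3} \approx -5544.3$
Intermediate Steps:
$s{\left(L \right)} = \frac{2 L \left(186 + L\right)}{3}$ ($s{\left(L \right)} = \frac{\left(L + L\right) \left(L + 186\right)}{3} = \frac{2 L \left(186 + L\right)}{3}$)
$I{\left(C \right)} = 51$ ($I{\left(C \right)} = - 17 \left(1 - 4\right) = \left(-17\right) \left(-3\right) = 51$)
$s{\left(-6 + m \right)} + I{\left(78 \right)} = \frac{2 \left(-6 - 71\right) \left(186 - 77\right)}{3} + 51 = \frac{2}{3} \left(-77\right) \left(186 - 77\right) + 51 = \frac{2}{3} \left(-77\right) 109 + 51 = - \frac{16786}{3} + 51 = - \frac{16633}{3}$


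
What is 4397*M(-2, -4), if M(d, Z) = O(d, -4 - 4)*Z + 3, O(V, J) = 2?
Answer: -21985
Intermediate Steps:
M(d, Z) = 3 + 2*Z (M(d, Z) = 2*Z + 3 = 3 + 2*Z)
4397*M(-2, -4) = 4397*(3 + 2*(-4)) = 4397*(3 - 8) = 4397*(-5) = -21985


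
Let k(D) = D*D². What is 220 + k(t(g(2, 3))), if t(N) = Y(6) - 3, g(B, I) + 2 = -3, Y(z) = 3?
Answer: 220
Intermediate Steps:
g(B, I) = -5 (g(B, I) = -2 - 3 = -5)
t(N) = 0 (t(N) = 3 - 3 = 0)
k(D) = D³
220 + k(t(g(2, 3))) = 220 + 0³ = 220 + 0 = 220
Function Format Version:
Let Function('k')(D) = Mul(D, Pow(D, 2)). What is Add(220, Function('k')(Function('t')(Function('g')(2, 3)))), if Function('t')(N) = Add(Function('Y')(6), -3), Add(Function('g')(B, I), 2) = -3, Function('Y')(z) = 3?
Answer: 220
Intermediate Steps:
Function('g')(B, I) = -5 (Function('g')(B, I) = Add(-2, -3) = -5)
Function('t')(N) = 0 (Function('t')(N) = Add(3, -3) = 0)
Function('k')(D) = Pow(D, 3)
Add(220, Function('k')(Function('t')(Function('g')(2, 3)))) = Add(220, Pow(0, 3)) = Add(220, 0) = 220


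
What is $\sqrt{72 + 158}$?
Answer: $\sqrt{230} \approx 15.166$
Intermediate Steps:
$\sqrt{72 + 158} = \sqrt{230}$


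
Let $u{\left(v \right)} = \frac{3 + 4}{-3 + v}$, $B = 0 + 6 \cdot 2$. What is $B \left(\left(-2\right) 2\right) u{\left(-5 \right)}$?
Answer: $42$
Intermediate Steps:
$B = 12$ ($B = 0 + 12 = 12$)
$u{\left(v \right)} = \frac{7}{-3 + v}$
$B \left(\left(-2\right) 2\right) u{\left(-5 \right)} = 12 \left(\left(-2\right) 2\right) \frac{7}{-3 - 5} = 12 \left(-4\right) \frac{7}{-8} = - 48 \cdot 7 \left(- \frac{1}{8}\right) = \left(-48\right) \left(- \frac{7}{8}\right) = 42$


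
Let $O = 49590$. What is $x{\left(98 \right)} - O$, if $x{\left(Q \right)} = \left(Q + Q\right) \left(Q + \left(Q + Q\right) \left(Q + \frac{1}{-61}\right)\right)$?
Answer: $\frac{227759130}{61} \approx 3.7338 \cdot 10^{6}$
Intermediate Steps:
$x{\left(Q \right)} = 2 Q \left(Q + 2 Q \left(- \frac{1}{61} + Q\right)\right)$ ($x{\left(Q \right)} = 2 Q \left(Q + 2 Q \left(Q - \frac{1}{61}\right)\right) = 2 Q \left(Q + 2 Q \left(- \frac{1}{61} + Q\right)\right)$)
$x{\left(98 \right)} - O = 98^{2} \left(\frac{118}{61} + 4 \cdot 98\right) - 49590 = 9604 \left(\frac{118}{61} + 392\right) - 49590 = 9604 \cdot \frac{24030}{61} - 49590 = \frac{230784120}{61} - 49590 = \frac{227759130}{61}$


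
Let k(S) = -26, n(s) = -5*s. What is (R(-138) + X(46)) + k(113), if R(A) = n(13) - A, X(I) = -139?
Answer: -92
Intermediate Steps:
R(A) = -65 - A (R(A) = -5*13 - A = -65 - A)
(R(-138) + X(46)) + k(113) = ((-65 - 1*(-138)) - 139) - 26 = ((-65 + 138) - 139) - 26 = (73 - 139) - 26 = -66 - 26 = -92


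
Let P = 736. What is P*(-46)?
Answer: -33856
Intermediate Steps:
P*(-46) = 736*(-46) = -33856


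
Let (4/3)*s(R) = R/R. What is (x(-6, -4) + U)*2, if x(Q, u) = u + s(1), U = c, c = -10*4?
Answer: -173/2 ≈ -86.500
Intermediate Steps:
c = -40
s(R) = ¾ (s(R) = 3*(R/R)/4 = (¾)*1 = ¾)
U = -40
x(Q, u) = ¾ + u (x(Q, u) = u + ¾ = ¾ + u)
(x(-6, -4) + U)*2 = ((¾ - 4) - 40)*2 = (-13/4 - 40)*2 = -173/4*2 = -173/2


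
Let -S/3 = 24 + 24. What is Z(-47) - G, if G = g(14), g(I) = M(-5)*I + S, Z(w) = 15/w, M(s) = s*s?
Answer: -9697/47 ≈ -206.32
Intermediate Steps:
S = -144 (S = -3*(24 + 24) = -3*48 = -144)
M(s) = s²
g(I) = -144 + 25*I (g(I) = (-5)²*I - 144 = 25*I - 144 = -144 + 25*I)
G = 206 (G = -144 + 25*14 = -144 + 350 = 206)
Z(-47) - G = 15/(-47) - 1*206 = 15*(-1/47) - 206 = -15/47 - 206 = -9697/47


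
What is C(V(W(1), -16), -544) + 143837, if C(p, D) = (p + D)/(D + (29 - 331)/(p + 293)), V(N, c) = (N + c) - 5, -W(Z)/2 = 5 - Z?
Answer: 10350442319/71959 ≈ 1.4384e+5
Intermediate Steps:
W(Z) = -10 + 2*Z (W(Z) = -2*(5 - Z) = -10 + 2*Z)
V(N, c) = -5 + N + c
C(p, D) = (D + p)/(D - 302/(293 + p))
C(V(W(1), -16), -544) + 143837 = ((-5 + (-10 + 2*1) - 16)² + 293*(-544) + 293*(-5 + (-10 + 2*1) - 16) - 544*(-5 + (-10 + 2*1) - 16))/(-302 + 293*(-544) - 544*(-5 + (-10 + 2*1) - 16)) + 143837 = ((-5 + (-10 + 2) - 16)² - 159392 + 293*(-5 + (-10 + 2) - 16) - 544*(-5 + (-10 + 2) - 16))/(-302 - 159392 - 544*(-5 + (-10 + 2) - 16)) + 143837 = ((-5 - 8 - 16)² - 159392 + 293*(-5 - 8 - 16) - 544*(-5 - 8 - 16))/(-302 - 159392 - 544*(-5 - 8 - 16)) + 143837 = ((-29)² - 159392 + 293*(-29) - 544*(-29))/(-302 - 159392 - 544*(-29)) + 143837 = (841 - 159392 - 8497 + 15776)/(-302 - 159392 + 15776) + 143837 = -151272/(-143918) + 143837 = -1/143918*(-151272) + 143837 = 75636/71959 + 143837 = 10350442319/71959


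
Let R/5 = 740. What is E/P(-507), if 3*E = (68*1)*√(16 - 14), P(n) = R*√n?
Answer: -17*I*√6/108225 ≈ -0.00038477*I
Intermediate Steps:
R = 3700 (R = 5*740 = 3700)
P(n) = 3700*√n
E = 68*√2/3 (E = ((68*1)*√(16 - 14))/3 = (68*√2)/3 = 68*√2/3 ≈ 32.055)
E/P(-507) = (68*√2/3)/((3700*√(-507))) = (68*√2/3)/((3700*(13*I*√3))) = (68*√2/3)/((48100*I*√3)) = (68*√2/3)*(-I*√3/144300) = -17*I*√6/108225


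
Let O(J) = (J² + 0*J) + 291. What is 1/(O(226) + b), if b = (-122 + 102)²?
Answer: 1/51767 ≈ 1.9317e-5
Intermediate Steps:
O(J) = 291 + J² (O(J) = (J² + 0) + 291 = J² + 291 = 291 + J²)
b = 400 (b = (-20)² = 400)
1/(O(226) + b) = 1/((291 + 226²) + 400) = 1/((291 + 51076) + 400) = 1/(51367 + 400) = 1/51767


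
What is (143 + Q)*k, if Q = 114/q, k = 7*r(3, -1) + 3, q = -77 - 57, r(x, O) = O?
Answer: -38096/67 ≈ -568.60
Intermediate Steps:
q = -134
k = -4 (k = 7*(-1) + 3 = -7 + 3 = -4)
Q = -57/67 (Q = 114/(-134) = 114*(-1/134) = -57/67 ≈ -0.85075)
(143 + Q)*k = (143 - 57/67)*(-4) = (9524/67)*(-4) = -38096/67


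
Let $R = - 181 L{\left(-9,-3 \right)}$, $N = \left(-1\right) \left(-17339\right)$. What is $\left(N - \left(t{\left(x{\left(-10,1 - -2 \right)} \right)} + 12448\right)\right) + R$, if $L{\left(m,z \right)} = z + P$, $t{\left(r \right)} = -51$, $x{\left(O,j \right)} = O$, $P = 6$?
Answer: $4399$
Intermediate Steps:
$N = 17339$
$L{\left(m,z \right)} = 6 + z$ ($L{\left(m,z \right)} = z + 6 = 6 + z$)
$R = -543$ ($R = - 181 \left(6 - 3\right) = \left(-181\right) 3 = -543$)
$\left(N - \left(t{\left(x{\left(-10,1 - -2 \right)} \right)} + 12448\right)\right) + R = \left(17339 - \left(-51 + 12448\right)\right) - 543 = \left(17339 - 12397\right) - 543 = 4942 - 543 = 4399$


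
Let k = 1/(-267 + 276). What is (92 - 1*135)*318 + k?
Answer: -123065/9 ≈ -13674.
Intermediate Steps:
k = 1/9 ≈ 0.11111
(92 - 1*135)*318 + k = (92 - 1*135)*318 + 1/9 = (92 - 135)*318 + 1/9 = -43*318 + 1/9 = -13674 + 1/9 = -123065/9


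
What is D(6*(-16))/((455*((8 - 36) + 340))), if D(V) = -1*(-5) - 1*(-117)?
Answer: 61/70980 ≈ 0.00085940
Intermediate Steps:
D(V) = 122 (D(V) = 5 + 117 = 122)
D(6*(-16))/((455*((8 - 36) + 340))) = 122/((455*((8 - 36) + 340))) = 122/((455*(-28 + 340))) = 122/((455*312)) = 122/141960 = 122*(1/141960) = 61/70980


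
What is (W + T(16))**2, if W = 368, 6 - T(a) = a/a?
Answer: 139129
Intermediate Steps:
T(a) = 5 (T(a) = 6 - a/a = 6 - 1*1 = 6 - 1 = 5)
(W + T(16))**2 = (368 + 5)**2 = 373**2 = 139129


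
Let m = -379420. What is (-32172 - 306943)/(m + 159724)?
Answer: 339115/219696 ≈ 1.5436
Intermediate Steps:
(-32172 - 306943)/(m + 159724) = (-32172 - 306943)/(-379420 + 159724) = -339115/(-219696) = -339115*(-1/219696) = 339115/219696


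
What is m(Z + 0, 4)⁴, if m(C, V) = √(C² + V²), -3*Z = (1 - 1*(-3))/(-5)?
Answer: 13075456/50625 ≈ 258.28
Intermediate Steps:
Z = 4/15 (Z = -(1 - 1*(-3))/(3*(-5)) = -(1 + 3)*(-1)/(3*5) = -4*(-1)/(3*5) = -⅓*(-⅘) = 4/15 ≈ 0.26667)
m(Z + 0, 4)⁴ = (√((4/15 + 0)² + 4²))⁴ = (√((4/15)² + 16))⁴ = (√(16/225 + 16))⁴ = (√(3616/225))⁴ = (4*√226/15)⁴ = 13075456/50625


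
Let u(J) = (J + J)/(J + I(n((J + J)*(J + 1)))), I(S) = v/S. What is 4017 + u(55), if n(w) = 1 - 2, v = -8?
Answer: 253181/63 ≈ 4018.7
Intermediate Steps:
n(w) = -1
I(S) = -8/S
u(J) = 2*J/(8 + J) (u(J) = (J + J)/(J - 8/(-1)) = (2*J)/(J - 8*(-1)) = (2*J)/(J + 8) = (2*J)/(8 + J) = 2*J/(8 + J))
4017 + u(55) = 4017 + 2*55/(8 + 55) = 4017 + 2*55/63 = 4017 + 2*55*(1/63) = 4017 + 110/63 = 253181/63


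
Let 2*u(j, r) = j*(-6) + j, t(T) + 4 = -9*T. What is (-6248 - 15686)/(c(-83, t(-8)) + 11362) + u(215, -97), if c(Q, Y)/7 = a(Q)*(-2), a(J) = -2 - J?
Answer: -1379871/2557 ≈ -539.64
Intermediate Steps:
t(T) = -4 - 9*T
u(j, r) = -5*j/2 (u(j, r) = (j*(-6) + j)/2 = (-6*j + j)/2 = (-5*j)/2 = -5*j/2)
c(Q, Y) = 28 + 14*Q (c(Q, Y) = 7*((-2 - Q)*(-2)) = 7*(4 + 2*Q) = 28 + 14*Q)
(-6248 - 15686)/(c(-83, t(-8)) + 11362) + u(215, -97) = (-6248 - 15686)/((28 + 14*(-83)) + 11362) - 5/2*215 = -21934/((28 - 1162) + 11362) - 1075/2 = -21934/(-1134 + 11362) - 1075/2 = -21934/10228 - 1075/2 = -21934*1/10228 - 1075/2 = -10967/5114 - 1075/2 = -1379871/2557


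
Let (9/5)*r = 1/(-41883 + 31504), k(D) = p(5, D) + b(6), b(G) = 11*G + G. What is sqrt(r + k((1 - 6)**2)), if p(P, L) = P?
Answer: sqrt(74652431318)/31137 ≈ 8.7750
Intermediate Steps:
b(G) = 12*G
k(D) = 77 (k(D) = 5 + 12*6 = 5 + 72 = 77)
r = -5/93411 (r = 5/(9*(-41883 + 31504)) = (5/9)/(-10379) = (5/9)*(-1/10379) = -5/93411 ≈ -5.3527e-5)
sqrt(r + k((1 - 6)**2)) = sqrt(-5/93411 + 77) = sqrt(7192642/93411) = sqrt(74652431318)/31137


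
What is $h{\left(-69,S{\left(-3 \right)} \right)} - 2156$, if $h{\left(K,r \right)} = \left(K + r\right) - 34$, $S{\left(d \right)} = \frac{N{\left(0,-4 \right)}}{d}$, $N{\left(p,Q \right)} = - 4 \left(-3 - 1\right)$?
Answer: $- \frac{6793}{3} \approx -2264.3$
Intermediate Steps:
$N{\left(p,Q \right)} = 16$ ($N{\left(p,Q \right)} = \left(-4\right) \left(-4\right) = 16$)
$S{\left(d \right)} = \frac{16}{d}$
$h{\left(K,r \right)} = -34 + K + r$
$h{\left(-69,S{\left(-3 \right)} \right)} - 2156 = \left(-34 - 69 + \frac{16}{-3}\right) - 2156 = \left(-34 - 69 + 16 \left(- \frac{1}{3}\right)\right) - 2156 = \left(-34 - 69 - \frac{16}{3}\right) - 2156 = - \frac{325}{3} - 2156 = - \frac{6793}{3}$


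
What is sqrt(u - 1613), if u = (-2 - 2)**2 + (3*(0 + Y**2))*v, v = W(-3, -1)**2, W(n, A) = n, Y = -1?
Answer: I*sqrt(1570) ≈ 39.623*I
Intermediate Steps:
v = 9 (v = (-3)**2 = 9)
u = 43 (u = (-2 - 2)**2 + (3*(0 + (-1)**2))*9 = (-4)**2 + (3*(0 + 1))*9 = 16 + (3*1)*9 = 16 + 3*9 = 16 + 27 = 43)
sqrt(u - 1613) = sqrt(43 - 1613) = sqrt(-1570) = I*sqrt(1570)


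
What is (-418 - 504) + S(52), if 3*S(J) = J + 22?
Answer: -2692/3 ≈ -897.33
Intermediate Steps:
S(J) = 22/3 + J/3 (S(J) = (J + 22)/3 = (22 + J)/3 = 22/3 + J/3)
(-418 - 504) + S(52) = (-418 - 504) + (22/3 + (⅓)*52) = -922 + (22/3 + 52/3) = -922 + 74/3 = -2692/3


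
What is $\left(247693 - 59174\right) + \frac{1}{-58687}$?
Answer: $\frac{11063614552}{58687} \approx 1.8852 \cdot 10^{5}$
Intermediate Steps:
$\left(247693 - 59174\right) + \frac{1}{-58687} = 188519 - \frac{1}{58687} = \frac{11063614552}{58687}$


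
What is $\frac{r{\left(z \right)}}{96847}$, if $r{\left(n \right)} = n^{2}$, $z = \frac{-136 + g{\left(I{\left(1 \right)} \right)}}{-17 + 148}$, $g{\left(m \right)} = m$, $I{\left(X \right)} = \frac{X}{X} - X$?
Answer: $\frac{18496}{1661991367} \approx 1.1129 \cdot 10^{-5}$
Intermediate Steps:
$I{\left(X \right)} = 1 - X$
$z = - \frac{136}{131}$ ($z = \frac{-136 + \left(1 - 1\right)}{-17 + 148} = \frac{-136 + \left(1 - 1\right)}{131} = \left(-136 + 0\right) \frac{1}{131} = \left(-136\right) \frac{1}{131} = - \frac{136}{131} \approx -1.0382$)
$\frac{r{\left(z \right)}}{96847} = \frac{\left(- \frac{136}{131}\right)^{2}}{96847} = \frac{18496}{17161} \cdot \frac{1}{96847} = \frac{18496}{1661991367}$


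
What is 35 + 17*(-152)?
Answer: -2549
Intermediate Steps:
35 + 17*(-152) = 35 - 2584 = -2549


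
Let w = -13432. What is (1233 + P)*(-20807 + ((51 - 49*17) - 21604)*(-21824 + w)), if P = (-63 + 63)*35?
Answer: 973108271097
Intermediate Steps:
P = 0 (P = 0*35 = 0)
(1233 + P)*(-20807 + ((51 - 49*17) - 21604)*(-21824 + w)) = (1233 + 0)*(-20807 + ((51 - 49*17) - 21604)*(-21824 - 13432)) = 1233*(-20807 + ((51 - 833) - 21604)*(-35256)) = 1233*(-20807 + (-782 - 21604)*(-35256)) = 1233*(-20807 - 22386*(-35256)) = 1233*(-20807 + 789240816) = 1233*789220009 = 973108271097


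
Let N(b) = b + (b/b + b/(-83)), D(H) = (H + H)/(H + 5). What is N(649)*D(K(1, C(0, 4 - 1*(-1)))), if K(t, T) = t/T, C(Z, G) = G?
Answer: 53301/1079 ≈ 49.398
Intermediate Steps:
D(H) = 2*H/(5 + H) (D(H) = (2*H)/(5 + H) = 2*H/(5 + H))
N(b) = 1 + 82*b/83 (N(b) = b + (1 + b*(-1/83)) = b + (1 - b/83) = 1 + 82*b/83)
N(649)*D(K(1, C(0, 4 - 1*(-1)))) = (1 + (82/83)*649)*(2*(1/(4 - 1*(-1)))/(5 + 1/(4 - 1*(-1)))) = (1 + 53218/83)*(2*(1/(4 + 1))/(5 + 1/(4 + 1))) = 53301*(2*(1/5)/(5 + 1/5))/83 = 53301*(2*(1*(⅕))/(5 + 1*(⅕)))/83 = 53301*(2*(⅕)/(5 + ⅕))/83 = 53301*(2*(⅕)/(26/5))/83 = 53301*(2*(⅕)*(5/26))/83 = (53301/83)*(1/13) = 53301/1079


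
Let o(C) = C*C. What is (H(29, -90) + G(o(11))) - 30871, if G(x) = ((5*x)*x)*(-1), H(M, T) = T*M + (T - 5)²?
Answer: -97661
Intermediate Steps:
H(M, T) = (-5 + T)² + M*T (H(M, T) = M*T + (-5 + T)² = (-5 + T)² + M*T)
o(C) = C²
G(x) = -5*x² (G(x) = (5*x²)*(-1) = -5*x²)
(H(29, -90) + G(o(11))) - 30871 = (((-5 - 90)² + 29*(-90)) - 5*(11²)²) - 30871 = (((-95)² - 2610) - 5*121²) - 30871 = ((9025 - 2610) - 5*14641) - 30871 = (6415 - 73205) - 30871 = -66790 - 30871 = -97661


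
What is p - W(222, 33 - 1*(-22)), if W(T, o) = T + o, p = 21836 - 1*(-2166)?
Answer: 23725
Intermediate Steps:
p = 24002 (p = 21836 + 2166 = 24002)
p - W(222, 33 - 1*(-22)) = 24002 - (222 + (33 - 1*(-22))) = 24002 - (222 + (33 + 22)) = 24002 - (222 + 55) = 24002 - 1*277 = 24002 - 277 = 23725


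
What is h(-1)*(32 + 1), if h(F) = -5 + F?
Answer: -198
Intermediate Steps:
h(-1)*(32 + 1) = (-5 - 1)*(32 + 1) = -6*33 = -198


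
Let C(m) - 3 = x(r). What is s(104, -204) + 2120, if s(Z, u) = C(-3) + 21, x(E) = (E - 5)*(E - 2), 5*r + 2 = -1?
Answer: 53964/25 ≈ 2158.6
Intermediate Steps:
r = -⅗ (r = -⅖ + (⅕)*(-1) = -⅖ - ⅕ = -⅗ ≈ -0.60000)
x(E) = (-5 + E)*(-2 + E)
C(m) = 439/25 (C(m) = 3 + (10 + (-⅗)² - 7*(-⅗)) = 3 + (10 + 9/25 + 21/5) = 3 + 364/25 = 439/25)
s(Z, u) = 964/25 (s(Z, u) = 439/25 + 21 = 964/25)
s(104, -204) + 2120 = 964/25 + 2120 = 53964/25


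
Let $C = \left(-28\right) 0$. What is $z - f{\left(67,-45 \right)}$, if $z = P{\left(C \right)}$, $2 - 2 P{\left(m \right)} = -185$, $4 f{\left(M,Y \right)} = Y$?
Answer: $\frac{419}{4} \approx 104.75$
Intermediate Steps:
$f{\left(M,Y \right)} = \frac{Y}{4}$
$C = 0$
$P{\left(m \right)} = \frac{187}{2}$ ($P{\left(m \right)} = 1 - - \frac{185}{2} = 1 + \frac{185}{2} = \frac{187}{2}$)
$z = \frac{187}{2} \approx 93.5$
$z - f{\left(67,-45 \right)} = \frac{187}{2} - \frac{1}{4} \left(-45\right) = \frac{187}{2} - - \frac{45}{4} = \frac{187}{2} + \frac{45}{4} = \frac{419}{4}$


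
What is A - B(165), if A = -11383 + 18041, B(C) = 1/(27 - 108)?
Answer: 539299/81 ≈ 6658.0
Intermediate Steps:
B(C) = -1/81 (B(C) = 1/(-81) = -1/81)
A = 6658
A - B(165) = 6658 - 1*(-1/81) = 6658 + 1/81 = 539299/81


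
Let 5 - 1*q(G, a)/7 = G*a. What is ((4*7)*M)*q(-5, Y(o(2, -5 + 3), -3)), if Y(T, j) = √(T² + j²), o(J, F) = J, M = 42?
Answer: 41160 + 41160*√13 ≈ 1.8956e+5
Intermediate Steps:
q(G, a) = 35 - 7*G*a
((4*7)*M)*q(-5, Y(o(2, -5 + 3), -3)) = ((4*7)*42)*(35 - 7*(-5)*√(2² + (-3)²)) = (28*42)*(35 - 7*(-5)*√(4 + 9)) = 1176*(35 - 7*(-5)*√13) = 1176*(35 + 35*√13) = 41160 + 41160*√13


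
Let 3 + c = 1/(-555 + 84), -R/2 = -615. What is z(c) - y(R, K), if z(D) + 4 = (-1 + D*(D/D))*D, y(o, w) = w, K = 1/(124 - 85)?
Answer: 23040391/2883933 ≈ 7.9892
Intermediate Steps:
R = 1230 (R = -2*(-615) = 1230)
c = -1414/471 (c = -3 + 1/(-555 + 84) = -3 + 1/(-471) = -3 - 1/471 = -1414/471 ≈ -3.0021)
K = 1/39 ≈ 0.025641
z(D) = -4 + D*(-1 + D) (z(D) = -4 + (-1 + D*(D/D))*D = -4 + (-1 + D*1)*D = -4 + (-1 + D)*D = -4 + D*(-1 + D))
z(c) - y(R, K) = (-4 + (-1414/471)² - 1*(-1414/471)) - 1*1/39 = (-4 + 1999396/221841 + 1414/471) - 1/39 = 1778026/221841 - 1/39 = 23040391/2883933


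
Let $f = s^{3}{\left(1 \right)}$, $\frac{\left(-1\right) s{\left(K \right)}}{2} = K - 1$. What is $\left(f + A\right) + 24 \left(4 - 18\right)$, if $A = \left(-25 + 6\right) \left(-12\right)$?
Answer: $-108$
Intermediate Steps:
$s{\left(K \right)} = 2 - 2 K$ ($s{\left(K \right)} = - 2 \left(K - 1\right) = - 2 \left(-1 + K\right) = 2 - 2 K$)
$f = 0$ ($f = \left(2 - 2\right)^{3} = 0^{3} = 0$)
$A = 228$ ($A = \left(-19\right) \left(-12\right) = 228$)
$\left(f + A\right) + 24 \left(4 - 18\right) = \left(0 + 228\right) + 24 \left(4 - 18\right) = 228 + 24 \left(-14\right) = 228 - 336 = -108$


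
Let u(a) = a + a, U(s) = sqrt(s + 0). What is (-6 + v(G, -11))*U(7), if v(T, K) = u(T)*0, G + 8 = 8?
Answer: -6*sqrt(7) ≈ -15.875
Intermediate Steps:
U(s) = sqrt(s)
u(a) = 2*a
G = 0 (G = -8 + 8 = 0)
v(T, K) = 0 (v(T, K) = (2*T)*0 = 0)
(-6 + v(G, -11))*U(7) = (-6 + 0)*sqrt(7) = -6*sqrt(7)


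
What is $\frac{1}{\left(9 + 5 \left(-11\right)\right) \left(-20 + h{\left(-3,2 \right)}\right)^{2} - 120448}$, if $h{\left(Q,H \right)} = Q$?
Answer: $- \frac{1}{144782} \approx -6.9069 \cdot 10^{-6}$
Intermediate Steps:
$\frac{1}{\left(9 + 5 \left(-11\right)\right) \left(-20 + h{\left(-3,2 \right)}\right)^{2} - 120448} = \frac{1}{\left(9 + 5 \left(-11\right)\right) \left(-20 - 3\right)^{2} - 120448} = \frac{1}{\left(9 - 55\right) \left(-23\right)^{2} - 120448} = \frac{1}{\left(-46\right) 529 - 120448} = \frac{1}{-24334 - 120448} = \frac{1}{-144782} = - \frac{1}{144782}$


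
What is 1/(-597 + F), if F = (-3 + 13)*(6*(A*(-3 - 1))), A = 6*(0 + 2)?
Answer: -1/3477 ≈ -0.00028760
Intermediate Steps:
A = 12 (A = 6*2 = 12)
F = -2880 (F = (-3 + 13)*(6*(12*(-3 - 1))) = 10*(6*(12*(-4))) = 10*(6*(-48)) = 10*(-288) = -2880)
1/(-597 + F) = 1/(-597 - 2880) = 1/(-3477) = -1/3477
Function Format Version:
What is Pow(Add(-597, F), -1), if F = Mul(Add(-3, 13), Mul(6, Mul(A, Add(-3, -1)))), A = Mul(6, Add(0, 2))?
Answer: Rational(-1, 3477) ≈ -0.00028760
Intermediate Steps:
A = 12 (A = Mul(6, 2) = 12)
F = -2880 (F = Mul(Add(-3, 13), Mul(6, Mul(12, Add(-3, -1)))) = Mul(10, Mul(6, Mul(12, -4))) = Mul(10, Mul(6, -48)) = Mul(10, -288) = -2880)
Pow(Add(-597, F), -1) = Pow(Add(-597, -2880), -1) = Pow(-3477, -1) = Rational(-1, 3477)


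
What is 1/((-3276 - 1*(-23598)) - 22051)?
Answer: -1/1729 ≈ -0.00057837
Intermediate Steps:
1/((-3276 - 1*(-23598)) - 22051) = 1/((-3276 + 23598) - 22051) = 1/(20322 - 22051) = 1/(-1729) = -1/1729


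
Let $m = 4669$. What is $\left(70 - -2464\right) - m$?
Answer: $-2135$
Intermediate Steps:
$\left(70 - -2464\right) - m = \left(70 - -2464\right) - 4669 = \left(70 + 2464\right) - 4669 = 2534 - 4669 = -2135$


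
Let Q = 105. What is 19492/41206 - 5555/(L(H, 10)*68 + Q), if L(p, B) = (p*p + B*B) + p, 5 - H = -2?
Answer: -912797/20065449 ≈ -0.045491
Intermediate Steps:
H = 7 (H = 5 - 1*(-2) = 5 + 2 = 7)
L(p, B) = p + B² + p² (L(p, B) = (p² + B²) + p = (B² + p²) + p = p + B² + p²)
19492/41206 - 5555/(L(H, 10)*68 + Q) = 19492/41206 - 5555/((7 + 10² + 7²)*68 + 105) = 19492*(1/41206) - 5555/((7 + 100 + 49)*68 + 105) = 886/1873 - 5555/(156*68 + 105) = 886/1873 - 5555/(10608 + 105) = 886/1873 - 5555/10713 = -912797/20065449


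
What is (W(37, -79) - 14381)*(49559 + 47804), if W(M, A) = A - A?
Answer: -1400177303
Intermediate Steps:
W(M, A) = 0
(W(37, -79) - 14381)*(49559 + 47804) = (0 - 14381)*(49559 + 47804) = -14381*97363 = -1400177303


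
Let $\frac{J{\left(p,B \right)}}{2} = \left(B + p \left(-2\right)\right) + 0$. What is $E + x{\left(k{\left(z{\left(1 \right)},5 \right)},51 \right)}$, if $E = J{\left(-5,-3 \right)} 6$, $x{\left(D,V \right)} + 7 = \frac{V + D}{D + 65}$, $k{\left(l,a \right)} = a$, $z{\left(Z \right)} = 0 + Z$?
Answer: $\frac{389}{5} \approx 77.8$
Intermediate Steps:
$z{\left(Z \right)} = Z$
$x{\left(D,V \right)} = -7 + \frac{D + V}{65 + D}$ ($x{\left(D,V \right)} = -7 + \frac{V + D}{D + 65} = -7 + \frac{D + V}{65 + D}$)
$J{\left(p,B \right)} = - 4 p + 2 B$ ($J{\left(p,B \right)} = 2 \left(\left(B + p \left(-2\right)\right) + 0\right) = 2 \left(\left(B - 2 p\right) + 0\right) = 2 \left(B - 2 p\right) = - 4 p + 2 B$)
$E = 84$ ($E = \left(\left(-4\right) \left(-5\right) + 2 \left(-3\right)\right) 6 = \left(20 - 6\right) 6 = 14 \cdot 6 = 84$)
$E + x{\left(k{\left(z{\left(1 \right)},5 \right)},51 \right)} = 84 + \frac{-455 + 51 - 30}{65 + 5} = 84 + \frac{-455 + 51 - 30}{70} = 84 + \frac{1}{70} \left(-434\right) = 84 - \frac{31}{5} = \frac{389}{5}$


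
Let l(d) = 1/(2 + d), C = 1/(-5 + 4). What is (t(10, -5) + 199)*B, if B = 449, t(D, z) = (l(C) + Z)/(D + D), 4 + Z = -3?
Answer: 892163/10 ≈ 89216.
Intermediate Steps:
Z = -7 (Z = -4 - 3 = -7)
C = -1 (C = 1/(-1) = -1)
t(D, z) = -3/D (t(D, z) = (1/(2 - 1) - 7)/(D + D) = (1/1 - 7)/((2*D)) = (1 - 7)*(1/(2*D)) = -3/D)
(t(10, -5) + 199)*B = (-3/10 + 199)*449 = (1987/10)*449 = 892163/10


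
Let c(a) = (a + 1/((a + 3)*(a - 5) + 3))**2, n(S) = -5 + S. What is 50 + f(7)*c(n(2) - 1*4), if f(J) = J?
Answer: 1017202/2601 ≈ 391.08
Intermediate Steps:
c(a) = (a + 1/(3 + (-5 + a)*(3 + a)))**2 (c(a) = (a + 1/((3 + a)*(-5 + a) + 3))**2 = (a + 1/((-5 + a)*(3 + a) + 3))**2 = (a + 1/(3 + (-5 + a)*(3 + a)))**2)
50 + f(7)*c(n(2) - 1*4) = 50 + 7*((1 + ((-5 + 2) - 1*4)**3 - 12*((-5 + 2) - 1*4) - 2*((-5 + 2) - 1*4)**2)**2/(12 - ((-5 + 2) - 1*4)**2 + 2*((-5 + 2) - 1*4))**2) = 50 + 7*((1 + (-3 - 4)**3 - 12*(-3 - 4) - 2*(-3 - 4)**2)**2/(12 - (-3 - 4)**2 + 2*(-3 - 4))**2) = 50 + 7*((1 + (-7)**3 - 12*(-7) - 2*(-7)**2)**2/(12 - 1*(-7)**2 + 2*(-7))**2) = 50 + 7*((1 - 343 + 84 - 2*49)**2/(12 - 1*49 - 14)**2) = 50 + 7*((1 - 343 + 84 - 98)**2/(12 - 49 - 14)**2) = 50 + 7*((-356)**2/(-51)**2) = 50 + 7*((1/2601)*126736) = 50 + 7*(126736/2601) = 50 + 887152/2601 = 1017202/2601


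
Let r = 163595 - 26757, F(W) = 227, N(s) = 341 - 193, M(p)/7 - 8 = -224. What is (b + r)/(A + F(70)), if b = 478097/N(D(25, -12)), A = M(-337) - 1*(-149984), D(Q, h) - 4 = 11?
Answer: 20730121/22007452 ≈ 0.94196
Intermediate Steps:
M(p) = -1512 (M(p) = 56 + 7*(-224) = 56 - 1568 = -1512)
D(Q, h) = 15 (D(Q, h) = 4 + 11 = 15)
N(s) = 148
A = 148472 (A = -1512 - 1*(-149984) = -1512 + 149984 = 148472)
b = 478097/148 ≈ 3230.4
r = 136838
(b + r)/(A + F(70)) = (478097/148 + 136838)/(148472 + 227) = (20730121/148)/148699 = (20730121/148)*(1/148699) = 20730121/22007452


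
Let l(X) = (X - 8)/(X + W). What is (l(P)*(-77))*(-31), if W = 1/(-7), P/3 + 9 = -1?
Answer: 634942/211 ≈ 3009.2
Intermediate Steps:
P = -30 (P = -27 + 3*(-1) = -27 - 3 = -30)
W = -⅐ ≈ -0.14286
l(X) = (-8 + X)/(-⅐ + X) (l(X) = (X - 8)/(X - ⅐) = (-8 + X)/(-⅐ + X))
(l(P)*(-77))*(-31) = ((7*(-8 - 30)/(-1 + 7*(-30)))*(-77))*(-31) = ((7*(-38)/(-1 - 210))*(-77))*(-31) = ((7*(-38)/(-211))*(-77))*(-31) = ((7*(-1/211)*(-38))*(-77))*(-31) = ((266/211)*(-77))*(-31) = -20482/211*(-31) = 634942/211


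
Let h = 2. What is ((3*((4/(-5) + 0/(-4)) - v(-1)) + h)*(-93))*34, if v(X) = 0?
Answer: 6324/5 ≈ 1264.8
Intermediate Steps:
((3*((4/(-5) + 0/(-4)) - v(-1)) + h)*(-93))*34 = ((3*((4/(-5) + 0/(-4)) - 1*0) + 2)*(-93))*34 = ((3*((4*(-⅕) + 0*(-¼)) + 0) + 2)*(-93))*34 = ((3*((-⅘ + 0) + 0) + 2)*(-93))*34 = ((3*(-⅘ + 0) + 2)*(-93))*34 = ((3*(-⅘) + 2)*(-93))*34 = ((-12/5 + 2)*(-93))*34 = -⅖*(-93)*34 = (186/5)*34 = 6324/5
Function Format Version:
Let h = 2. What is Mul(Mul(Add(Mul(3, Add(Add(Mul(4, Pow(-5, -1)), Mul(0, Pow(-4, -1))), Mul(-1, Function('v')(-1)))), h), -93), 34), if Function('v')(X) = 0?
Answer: Rational(6324, 5) ≈ 1264.8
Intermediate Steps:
Mul(Mul(Add(Mul(3, Add(Add(Mul(4, Pow(-5, -1)), Mul(0, Pow(-4, -1))), Mul(-1, Function('v')(-1)))), h), -93), 34) = Mul(Mul(Add(Mul(3, Add(Add(Mul(4, Pow(-5, -1)), Mul(0, Pow(-4, -1))), Mul(-1, 0))), 2), -93), 34) = Mul(Mul(Add(Mul(3, Add(Add(Mul(4, Rational(-1, 5)), Mul(0, Rational(-1, 4))), 0)), 2), -93), 34) = Mul(Mul(Add(Mul(3, Add(Add(Rational(-4, 5), 0), 0)), 2), -93), 34) = Mul(Mul(Add(Mul(3, Add(Rational(-4, 5), 0)), 2), -93), 34) = Mul(Mul(Add(Mul(3, Rational(-4, 5)), 2), -93), 34) = Mul(Mul(Add(Rational(-12, 5), 2), -93), 34) = Mul(Mul(Rational(-2, 5), -93), 34) = Mul(Rational(186, 5), 34) = Rational(6324, 5)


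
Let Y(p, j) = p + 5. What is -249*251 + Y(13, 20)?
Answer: -62481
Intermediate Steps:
Y(p, j) = 5 + p
-249*251 + Y(13, 20) = -249*251 + (5 + 13) = -62499 + 18 = -62481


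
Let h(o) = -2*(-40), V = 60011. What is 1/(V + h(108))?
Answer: 1/60091 ≈ 1.6641e-5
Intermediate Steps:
h(o) = 80
1/(V + h(108)) = 1/(60011 + 80) = 1/60091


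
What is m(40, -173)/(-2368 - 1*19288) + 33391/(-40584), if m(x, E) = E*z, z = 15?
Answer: -38612501/54930444 ≈ -0.70293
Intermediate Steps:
m(x, E) = 15*E (m(x, E) = E*15 = 15*E)
m(40, -173)/(-2368 - 1*19288) + 33391/(-40584) = (15*(-173))/(-2368 - 1*19288) + 33391/(-40584) = -2595/(-2368 - 19288) + 33391*(-1/40584) = -2595/(-21656) - 33391/40584 = -2595*(-1/21656) - 33391/40584 = 2595/21656 - 33391/40584 = -38612501/54930444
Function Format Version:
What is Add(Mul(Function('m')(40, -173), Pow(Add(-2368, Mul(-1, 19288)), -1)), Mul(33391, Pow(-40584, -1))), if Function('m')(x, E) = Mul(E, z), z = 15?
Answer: Rational(-38612501, 54930444) ≈ -0.70293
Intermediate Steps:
Function('m')(x, E) = Mul(15, E) (Function('m')(x, E) = Mul(E, 15) = Mul(15, E))
Add(Mul(Function('m')(40, -173), Pow(Add(-2368, Mul(-1, 19288)), -1)), Mul(33391, Pow(-40584, -1))) = Add(Mul(Mul(15, -173), Pow(Add(-2368, Mul(-1, 19288)), -1)), Mul(33391, Pow(-40584, -1))) = Add(Mul(-2595, Pow(Add(-2368, -19288), -1)), Mul(33391, Rational(-1, 40584))) = Add(Mul(-2595, Pow(-21656, -1)), Rational(-33391, 40584)) = Add(Mul(-2595, Rational(-1, 21656)), Rational(-33391, 40584)) = Add(Rational(2595, 21656), Rational(-33391, 40584)) = Rational(-38612501, 54930444)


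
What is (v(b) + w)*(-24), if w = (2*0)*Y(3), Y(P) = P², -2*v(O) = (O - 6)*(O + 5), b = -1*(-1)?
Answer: -360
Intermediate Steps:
b = 1
v(O) = -(-6 + O)*(5 + O)/2 (v(O) = -(O - 6)*(O + 5)/2 = -(-6 + O)*(5 + O)/2)
w = 0 (w = (2*0)*3² = 0*9 = 0)
(v(b) + w)*(-24) = ((15 + (½)*1 - ½*1²) + 0)*(-24) = ((15 + ½ - ½*1) + 0)*(-24) = ((15 + ½ - ½) + 0)*(-24) = (15 + 0)*(-24) = 15*(-24) = -360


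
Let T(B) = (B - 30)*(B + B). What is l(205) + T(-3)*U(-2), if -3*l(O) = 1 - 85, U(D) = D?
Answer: -368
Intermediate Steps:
l(O) = 28 (l(O) = -(1 - 85)/3 = -⅓*(-84) = 28)
T(B) = 2*B*(-30 + B) (T(B) = (-30 + B)*(2*B) = 2*B*(-30 + B))
l(205) + T(-3)*U(-2) = 28 + (2*(-3)*(-30 - 3))*(-2) = 28 + (2*(-3)*(-33))*(-2) = 28 + 198*(-2) = 28 - 396 = -368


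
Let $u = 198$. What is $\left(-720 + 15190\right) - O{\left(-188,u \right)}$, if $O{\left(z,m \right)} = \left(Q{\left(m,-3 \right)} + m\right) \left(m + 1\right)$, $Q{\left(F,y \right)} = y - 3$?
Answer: $-23738$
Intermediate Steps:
$Q{\left(F,y \right)} = -3 + y$ ($Q{\left(F,y \right)} = y - 3 = -3 + y$)
$O{\left(z,m \right)} = \left(1 + m\right) \left(-6 + m\right)$ ($O{\left(z,m \right)} = \left(\left(-3 - 3\right) + m\right) \left(m + 1\right) = \left(-6 + m\right) \left(1 + m\right) = \left(1 + m\right) \left(-6 + m\right)$)
$\left(-720 + 15190\right) - O{\left(-188,u \right)} = \left(-720 + 15190\right) - \left(-6 + 198^{2} - 990\right) = 14470 - \left(-6 + 39204 - 990\right) = 14470 - 38208 = -23738$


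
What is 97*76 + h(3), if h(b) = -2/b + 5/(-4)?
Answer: 88441/12 ≈ 7370.1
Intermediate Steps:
h(b) = -5/4 - 2/b (h(b) = -2/b + 5*(-¼) = -2/b - 5/4 = -5/4 - 2/b)
97*76 + h(3) = 97*76 + (-5/4 - 2/3) = 7372 + (-5/4 - 2*⅓) = 7372 + (-5/4 - ⅔) = 7372 - 23/12 = 88441/12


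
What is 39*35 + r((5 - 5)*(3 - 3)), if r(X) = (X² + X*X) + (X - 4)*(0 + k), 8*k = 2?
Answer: 1364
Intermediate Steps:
k = ¼ (k = (⅛)*2 = ¼ ≈ 0.25000)
r(X) = -1 + 2*X² + X/4 (r(X) = (X² + X*X) + (X - 4)*(0 + ¼) = (X² + X²) + (-4 + X)*(¼) = 2*X² + (-1 + X/4) = -1 + 2*X² + X/4)
39*35 + r((5 - 5)*(3 - 3)) = 39*35 + (-1 + 2*((5 - 5)*(3 - 3))² + ((5 - 5)*(3 - 3))/4) = 1365 + (-1 + 2*(0*0)² + (0*0)/4) = 1365 + (-1 + 2*0² + (¼)*0) = 1365 + (-1 + 2*0 + 0) = 1365 + (-1 + 0 + 0) = 1365 - 1 = 1364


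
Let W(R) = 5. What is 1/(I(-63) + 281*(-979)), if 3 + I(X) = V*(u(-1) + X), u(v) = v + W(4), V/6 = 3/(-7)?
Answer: -7/1924652 ≈ -3.6370e-6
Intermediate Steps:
V = -18/7 (V = 6*(3/(-7)) = 6*(3*(-1/7)) = 6*(-3/7) = -18/7 ≈ -2.5714)
u(v) = 5 + v (u(v) = v + 5 = 5 + v)
I(X) = -93/7 - 18*X/7 (I(X) = -3 - 18*((5 - 1) + X)/7 = -3 - 18*(4 + X)/7 = -3 + (-72/7 - 18*X/7) = -93/7 - 18*X/7)
1/(I(-63) + 281*(-979)) = 1/((-93/7 - 18/7*(-63)) + 281*(-979)) = 1/((-93/7 + 162) - 275099) = 1/(1041/7 - 275099) = 1/(-1924652/7) = -7/1924652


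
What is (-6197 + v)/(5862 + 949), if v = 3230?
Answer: -2967/6811 ≈ -0.43562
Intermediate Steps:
(-6197 + v)/(5862 + 949) = (-6197 + 3230)/(5862 + 949) = -2967/6811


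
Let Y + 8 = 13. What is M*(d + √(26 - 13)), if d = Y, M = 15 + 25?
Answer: 200 + 40*√13 ≈ 344.22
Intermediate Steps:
Y = 5 (Y = -8 + 13 = 5)
M = 40
d = 5
M*(d + √(26 - 13)) = 40*(5 + √(26 - 13)) = 40*(5 + √13) = 200 + 40*√13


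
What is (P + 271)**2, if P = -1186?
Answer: 837225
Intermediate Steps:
(P + 271)**2 = (-1186 + 271)**2 = (-915)**2 = 837225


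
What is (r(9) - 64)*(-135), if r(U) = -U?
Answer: 9855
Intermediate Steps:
(r(9) - 64)*(-135) = (-1*9 - 64)*(-135) = (-9 - 64)*(-135) = -73*(-135) = 9855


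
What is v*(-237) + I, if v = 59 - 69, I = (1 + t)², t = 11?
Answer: 2514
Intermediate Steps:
I = 144 (I = (1 + 11)² = 12² = 144)
v = -10
v*(-237) + I = -10*(-237) + 144 = 2370 + 144 = 2514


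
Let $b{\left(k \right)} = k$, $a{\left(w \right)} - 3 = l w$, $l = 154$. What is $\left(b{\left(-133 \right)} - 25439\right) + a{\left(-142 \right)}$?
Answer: $-47437$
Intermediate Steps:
$a{\left(w \right)} = 3 + 154 w$
$\left(b{\left(-133 \right)} - 25439\right) + a{\left(-142 \right)} = \left(-133 - 25439\right) + \left(3 + 154 \left(-142\right)\right) = -25572 + \left(3 - 21868\right) = -25572 - 21865 = -47437$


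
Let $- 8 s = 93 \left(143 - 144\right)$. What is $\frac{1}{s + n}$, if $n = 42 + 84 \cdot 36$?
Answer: $\frac{8}{24621} \approx 0.00032493$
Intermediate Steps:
$n = 3066$ ($n = 42 + 3024 = 3066$)
$s = \frac{93}{8}$ ($s = - \frac{93 \left(143 - 144\right)}{8} = - \frac{93 \left(-1\right)}{8} = \left(- \frac{1}{8}\right) \left(-93\right) = \frac{93}{8} \approx 11.625$)
$\frac{1}{s + n} = \frac{1}{\frac{93}{8} + 3066} = \frac{1}{\frac{24621}{8}} = \frac{8}{24621}$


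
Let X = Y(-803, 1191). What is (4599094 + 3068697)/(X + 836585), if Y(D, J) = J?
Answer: 7667791/837776 ≈ 9.1526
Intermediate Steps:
X = 1191
(4599094 + 3068697)/(X + 836585) = (4599094 + 3068697)/(1191 + 836585) = 7667791/837776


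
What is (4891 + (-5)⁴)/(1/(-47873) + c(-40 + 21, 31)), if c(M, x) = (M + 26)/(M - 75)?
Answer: -24822341992/335205 ≈ -74051.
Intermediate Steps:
c(M, x) = (26 + M)/(-75 + M)
(4891 + (-5)⁴)/(1/(-47873) + c(-40 + 21, 31)) = (4891 + (-5)⁴)/(1/(-47873) + (26 + (-40 + 21))/(-75 + (-40 + 21))) = (4891 + 625)/(-1/47873 + (26 - 19)/(-75 - 19)) = 5516/(-1/47873 + 7/(-94)) = 5516/(-1/47873 - 1/94*7) = 5516/(-1/47873 - 7/94) = 5516/(-335205/4500062) = 5516*(-4500062/335205) = -24822341992/335205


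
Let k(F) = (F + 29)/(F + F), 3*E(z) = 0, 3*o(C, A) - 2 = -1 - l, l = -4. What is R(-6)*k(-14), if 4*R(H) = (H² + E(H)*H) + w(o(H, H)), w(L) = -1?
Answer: -75/16 ≈ -4.6875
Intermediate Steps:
o(C, A) = 5/3 (o(C, A) = ⅔ + (-1 - 1*(-4))/3 = ⅔ + (-1 + 4)/3 = ⅔ + (⅓)*3 = ⅔ + 1 = 5/3)
E(z) = 0 (E(z) = (⅓)*0 = 0)
k(F) = (29 + F)/(2*F) (k(F) = (29 + F)/((2*F)) = (29 + F)*(1/(2*F)) = (29 + F)/(2*F))
R(H) = -¼ + H²/4 (R(H) = ((H² + 0*H) - 1)/4 = ((H² + 0) - 1)/4 = (H² - 1)/4 = (-1 + H²)/4 = -¼ + H²/4)
R(-6)*k(-14) = (-¼ + (¼)*(-6)²)*((½)*(29 - 14)/(-14)) = (-¼ + (¼)*36)*((½)*(-1/14)*15) = (-¼ + 9)*(-15/28) = (35/4)*(-15/28) = -75/16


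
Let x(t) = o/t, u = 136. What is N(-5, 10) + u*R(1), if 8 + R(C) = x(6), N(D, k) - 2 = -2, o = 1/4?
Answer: -3247/3 ≈ -1082.3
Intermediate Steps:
o = ¼ ≈ 0.25000
N(D, k) = 0 (N(D, k) = 2 - 2 = 0)
x(t) = 1/(4*t)
R(C) = -191/24 (R(C) = -8 + (¼)/6 = -8 + (¼)*(⅙) = -8 + 1/24 = -191/24)
N(-5, 10) + u*R(1) = 0 + 136*(-191/24) = 0 - 3247/3 = -3247/3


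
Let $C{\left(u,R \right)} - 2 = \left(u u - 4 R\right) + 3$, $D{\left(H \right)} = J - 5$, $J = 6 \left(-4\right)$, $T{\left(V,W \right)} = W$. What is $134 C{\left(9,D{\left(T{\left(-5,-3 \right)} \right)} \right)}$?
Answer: $27068$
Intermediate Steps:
$J = -24$
$D{\left(H \right)} = -29$ ($D{\left(H \right)} = -24 - 5 = -29$)
$C{\left(u,R \right)} = 5 + u^{2} - 4 R$ ($C{\left(u,R \right)} = 2 - \left(-3 + 4 R - u u\right) = 2 - \left(-3 - u^{2} + 4 R\right) = 2 + \left(3 + u^{2} - 4 R\right) = 5 + u^{2} - 4 R$)
$134 C{\left(9,D{\left(T{\left(-5,-3 \right)} \right)} \right)} = 134 \left(5 + 9^{2} - -116\right) = 134 \left(5 + 81 + 116\right) = 134 \cdot 202 = 27068$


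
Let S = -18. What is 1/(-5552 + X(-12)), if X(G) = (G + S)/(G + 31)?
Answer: -19/105518 ≈ -0.00018006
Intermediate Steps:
X(G) = (-18 + G)/(31 + G) (X(G) = (G - 18)/(G + 31) = (-18 + G)/(31 + G))
1/(-5552 + X(-12)) = 1/(-5552 + (-18 - 12)/(31 - 12)) = 1/(-5552 - 30/19) = 1/(-105518/19) = -19/105518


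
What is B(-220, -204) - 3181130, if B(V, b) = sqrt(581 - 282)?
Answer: -3181130 + sqrt(299) ≈ -3.1811e+6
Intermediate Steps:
B(V, b) = sqrt(299)
B(-220, -204) - 3181130 = sqrt(299) - 3181130 = -3181130 + sqrt(299)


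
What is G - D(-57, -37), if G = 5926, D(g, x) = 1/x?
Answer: 219263/37 ≈ 5926.0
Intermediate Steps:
G - D(-57, -37) = 5926 - 1/(-37) = 5926 - 1*(-1/37) = 5926 + 1/37 = 219263/37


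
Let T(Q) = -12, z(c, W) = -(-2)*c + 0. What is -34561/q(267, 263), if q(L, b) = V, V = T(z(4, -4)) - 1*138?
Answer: 34561/150 ≈ 230.41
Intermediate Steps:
z(c, W) = 2*c (z(c, W) = 2*c + 0 = 2*c)
V = -150 (V = -12 - 1*138 = -12 - 138 = -150)
q(L, b) = -150
-34561/q(267, 263) = -34561/(-150) = -34561*(-1/150) = 34561/150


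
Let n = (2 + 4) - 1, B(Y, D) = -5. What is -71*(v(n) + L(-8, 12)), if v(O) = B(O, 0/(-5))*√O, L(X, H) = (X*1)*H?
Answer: 6816 + 355*√5 ≈ 7609.8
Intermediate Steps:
L(X, H) = H*X (L(X, H) = X*H = H*X)
n = 5 (n = 6 - 1 = 5)
v(O) = -5*√O
-71*(v(n) + L(-8, 12)) = -71*(-5*√5 + 12*(-8)) = -71*(-5*√5 - 96) = -71*(-96 - 5*√5) = 6816 + 355*√5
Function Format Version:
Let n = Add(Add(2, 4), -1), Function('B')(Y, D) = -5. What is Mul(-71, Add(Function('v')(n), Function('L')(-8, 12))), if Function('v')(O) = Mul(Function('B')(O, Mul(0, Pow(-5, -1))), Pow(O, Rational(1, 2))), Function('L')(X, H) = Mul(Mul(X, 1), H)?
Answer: Add(6816, Mul(355, Pow(5, Rational(1, 2)))) ≈ 7609.8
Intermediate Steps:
Function('L')(X, H) = Mul(H, X) (Function('L')(X, H) = Mul(X, H) = Mul(H, X))
n = 5 (n = Add(6, -1) = 5)
Function('v')(O) = Mul(-5, Pow(O, Rational(1, 2)))
Mul(-71, Add(Function('v')(n), Function('L')(-8, 12))) = Mul(-71, Add(Mul(-5, Pow(5, Rational(1, 2))), Mul(12, -8))) = Mul(-71, Add(Mul(-5, Pow(5, Rational(1, 2))), -96)) = Mul(-71, Add(-96, Mul(-5, Pow(5, Rational(1, 2))))) = Add(6816, Mul(355, Pow(5, Rational(1, 2))))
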